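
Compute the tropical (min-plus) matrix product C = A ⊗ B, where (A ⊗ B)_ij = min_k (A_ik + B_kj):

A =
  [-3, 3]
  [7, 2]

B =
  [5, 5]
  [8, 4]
A ⊗ B =
  [2, 2]
  [10, 6]

Apply the min-plus product entry-by-entry:
  C[0][0] = min over k of (A[0][0] + B[0][0] = -3 + 5 = 2, A[0][1] + B[1][0] = 3 + 8 = 11) = 2 (attained at k = 0)
  C[0][1] = min over k of (A[0][0] + B[0][1] = -3 + 5 = 2, A[0][1] + B[1][1] = 3 + 4 = 7) = 2 (attained at k = 0)
  C[1][0] = min over k of (A[1][0] + B[0][0] = 7 + 5 = 12, A[1][1] + B[1][0] = 2 + 8 = 10) = 10 (attained at k = 1)
  C[1][1] = min over k of (A[1][0] + B[0][1] = 7 + 5 = 12, A[1][1] + B[1][1] = 2 + 4 = 6) = 6 (attained at k = 1)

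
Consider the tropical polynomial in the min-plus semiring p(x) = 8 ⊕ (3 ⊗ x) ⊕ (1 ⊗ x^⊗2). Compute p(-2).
p(-2) = -3

A tropical monomial a ⊗ x^⊗i evaluates to a + i · x. Evaluating each term at x = -2:
  Term 0 contributes 8 + 0 · -2 = 8
  Term 1 contributes 3 + 1 · -2 = 1
  Term 2 contributes 1 + 2 · -2 = -3
p(-2) = ⊕ of these = min[8, 1, -3] = -3.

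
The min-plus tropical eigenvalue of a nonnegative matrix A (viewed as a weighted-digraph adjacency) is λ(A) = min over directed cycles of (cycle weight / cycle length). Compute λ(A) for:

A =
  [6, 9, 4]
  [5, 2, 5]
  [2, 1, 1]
λ(A) = 1

Enumerate directed cycles and compute their means (weight / length). Sample:
  cycle 0 → 0: weight = 6, length = 1, mean = 6/1 ≈ 6.000
  cycle 1 → 1: weight = 2, length = 1, mean = 2/1 ≈ 2.000
  cycle 2 → 2: weight = 1, length = 1, mean = 1/1 ≈ 1.000
  cycle 0 → 1 → 0: weight = 14, length = 2, mean = 14/2 ≈ 7.000
  cycle 0 → 2 → 0: weight = 6, length = 2, mean = 6/2 ≈ 3.000
  cycle 1 → 0 → 1: weight = 14, length = 2, mean = 14/2 ≈ 7.000
Minimum mean = 1.000, attained e.g. along the cycle 2 → 2 with weight 1 and length 1. So λ(A) = 1/1 = 1.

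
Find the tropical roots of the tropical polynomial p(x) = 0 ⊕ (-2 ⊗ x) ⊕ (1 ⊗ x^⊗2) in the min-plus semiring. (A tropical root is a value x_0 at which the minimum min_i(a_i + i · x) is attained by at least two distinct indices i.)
Roots: {-3, 2}

Each tropical root is a break point of the lower envelope of the lines y = a_i + i · x (there are 3 lines, with slopes 0, 1, ..., 2). Only the lines that attain the minimum somewhere contribute to roots; other lines are dominated. Here the surviving (envelope) indices are i = 2, i = 1, i = 0.
Intersections between consecutive envelope lines give the roots: for adjacent envelope indices i < j the intersection is x = (a_i − a_j) / (j − i). Reading off the sorted break points: {-3, 2}.
Verification: at each break x_0, at least two indices attain the minimum of min_i(a_i + i · x_0).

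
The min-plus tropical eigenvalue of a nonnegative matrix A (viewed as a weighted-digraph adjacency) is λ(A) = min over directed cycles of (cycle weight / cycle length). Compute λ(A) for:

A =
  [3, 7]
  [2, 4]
λ(A) = 3

Enumerate directed cycles and compute their means (weight / length). Sample:
  cycle 0 → 0: weight = 3, length = 1, mean = 3/1 ≈ 3.000
  cycle 1 → 1: weight = 4, length = 1, mean = 4/1 ≈ 4.000
  cycle 0 → 1 → 0: weight = 9, length = 2, mean = 9/2 ≈ 4.500
  cycle 1 → 0 → 1: weight = 9, length = 2, mean = 9/2 ≈ 4.500
Minimum mean = 3.000, attained e.g. along the cycle 0 → 0 with weight 3 and length 1. So λ(A) = 3/1 = 3.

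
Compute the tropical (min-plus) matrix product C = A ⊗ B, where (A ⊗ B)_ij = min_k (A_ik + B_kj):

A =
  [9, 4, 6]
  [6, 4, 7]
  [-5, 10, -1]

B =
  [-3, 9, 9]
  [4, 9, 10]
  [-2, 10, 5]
A ⊗ B =
  [4, 13, 11]
  [3, 13, 12]
  [-8, 4, 4]

Apply the min-plus product entry-by-entry:
  C[0][0] = min over k of (A[0][0] + B[0][0] = 9 + -3 = 6, A[0][1] + B[1][0] = 4 + 4 = 8, A[0][2] + B[2][0] = 6 + -2 = 4) = 4 (attained at k = 2)
  C[0][1] = min over k of (A[0][0] + B[0][1] = 9 + 9 = 18, A[0][1] + B[1][1] = 4 + 9 = 13, A[0][2] + B[2][1] = 6 + 10 = 16) = 13 (attained at k = 1)
  C[0][2] = min over k of (A[0][0] + B[0][2] = 9 + 9 = 18, A[0][1] + B[1][2] = 4 + 10 = 14, A[0][2] + B[2][2] = 6 + 5 = 11) = 11 (attained at k = 2)
  C[1][0] = min over k of (A[1][0] + B[0][0] = 6 + -3 = 3, A[1][1] + B[1][0] = 4 + 4 = 8, A[1][2] + B[2][0] = 7 + -2 = 5) = 3 (attained at k = 0)
  C[1][1] = min over k of (A[1][0] + B[0][1] = 6 + 9 = 15, A[1][1] + B[1][1] = 4 + 9 = 13, A[1][2] + B[2][1] = 7 + 10 = 17) = 13 (attained at k = 1)
  C[1][2] = min over k of (A[1][0] + B[0][2] = 6 + 9 = 15, A[1][1] + B[1][2] = 4 + 10 = 14, A[1][2] + B[2][2] = 7 + 5 = 12) = 12 (attained at k = 2)
  C[2][0] = min over k of (A[2][0] + B[0][0] = -5 + -3 = -8, A[2][1] + B[1][0] = 10 + 4 = 14, A[2][2] + B[2][0] = -1 + -2 = -3) = -8 (attained at k = 0)
  C[2][1] = min over k of (A[2][0] + B[0][1] = -5 + 9 = 4, A[2][1] + B[1][1] = 10 + 9 = 19, A[2][2] + B[2][1] = -1 + 10 = 9) = 4 (attained at k = 0)
  C[2][2] = min over k of (A[2][0] + B[0][2] = -5 + 9 = 4, A[2][1] + B[1][2] = 10 + 10 = 20, A[2][2] + B[2][2] = -1 + 5 = 4) = 4 (attained at k = 0)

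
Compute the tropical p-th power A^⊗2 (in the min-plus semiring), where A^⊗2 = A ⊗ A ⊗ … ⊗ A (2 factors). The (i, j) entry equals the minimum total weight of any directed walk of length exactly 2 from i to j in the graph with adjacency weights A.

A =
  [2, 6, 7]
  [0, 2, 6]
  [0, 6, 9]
A^⊗2 =
  [4, 8, 9]
  [2, 4, 7]
  [2, 6, 7]

Each entry (A^⊗2)_ij equals the minimum over all length-2 walks i = v_0 → v_1 → … → v_2 = j of Σ_t A[v_t][v_{t+1}]. For example, for (i, j) = (0, 2) we minimise over 3 possible intermediate vertex sequences; the minimum is 9, attained along the walk 0 → 0 → 2.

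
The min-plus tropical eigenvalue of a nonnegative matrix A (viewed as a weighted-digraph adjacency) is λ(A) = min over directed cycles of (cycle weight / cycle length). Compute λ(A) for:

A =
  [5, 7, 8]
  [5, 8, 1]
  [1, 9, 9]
λ(A) = 3

Enumerate directed cycles and compute their means (weight / length). Sample:
  cycle 0 → 0: weight = 5, length = 1, mean = 5/1 ≈ 5.000
  cycle 1 → 1: weight = 8, length = 1, mean = 8/1 ≈ 8.000
  cycle 2 → 2: weight = 9, length = 1, mean = 9/1 ≈ 9.000
  cycle 0 → 1 → 0: weight = 12, length = 2, mean = 12/2 ≈ 6.000
  cycle 0 → 2 → 0: weight = 9, length = 2, mean = 9/2 ≈ 4.500
  cycle 1 → 0 → 1: weight = 12, length = 2, mean = 12/2 ≈ 6.000
Minimum mean = 3.000, attained e.g. along the cycle 0 → 1 → 2 → 0 with weight 9 and length 3. So λ(A) = 9/3 = 3.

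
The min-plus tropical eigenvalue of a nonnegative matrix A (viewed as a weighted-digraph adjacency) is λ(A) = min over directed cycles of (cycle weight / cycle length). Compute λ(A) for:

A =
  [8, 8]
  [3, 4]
λ(A) = 4

Enumerate directed cycles and compute their means (weight / length). Sample:
  cycle 0 → 0: weight = 8, length = 1, mean = 8/1 ≈ 8.000
  cycle 1 → 1: weight = 4, length = 1, mean = 4/1 ≈ 4.000
  cycle 0 → 1 → 0: weight = 11, length = 2, mean = 11/2 ≈ 5.500
  cycle 1 → 0 → 1: weight = 11, length = 2, mean = 11/2 ≈ 5.500
Minimum mean = 4.000, attained e.g. along the cycle 1 → 1 with weight 4 and length 1. So λ(A) = 4/1 = 4.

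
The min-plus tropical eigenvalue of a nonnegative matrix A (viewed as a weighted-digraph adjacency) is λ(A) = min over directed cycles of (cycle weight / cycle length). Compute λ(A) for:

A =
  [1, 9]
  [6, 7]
λ(A) = 1

Enumerate directed cycles and compute their means (weight / length). Sample:
  cycle 0 → 0: weight = 1, length = 1, mean = 1/1 ≈ 1.000
  cycle 1 → 1: weight = 7, length = 1, mean = 7/1 ≈ 7.000
  cycle 0 → 1 → 0: weight = 15, length = 2, mean = 15/2 ≈ 7.500
  cycle 1 → 0 → 1: weight = 15, length = 2, mean = 15/2 ≈ 7.500
Minimum mean = 1.000, attained e.g. along the cycle 0 → 0 with weight 1 and length 1. So λ(A) = 1/1 = 1.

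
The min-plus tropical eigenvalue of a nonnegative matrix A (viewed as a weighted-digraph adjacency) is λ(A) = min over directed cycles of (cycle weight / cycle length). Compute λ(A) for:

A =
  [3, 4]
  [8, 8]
λ(A) = 3

Enumerate directed cycles and compute their means (weight / length). Sample:
  cycle 0 → 0: weight = 3, length = 1, mean = 3/1 ≈ 3.000
  cycle 1 → 1: weight = 8, length = 1, mean = 8/1 ≈ 8.000
  cycle 0 → 1 → 0: weight = 12, length = 2, mean = 12/2 ≈ 6.000
  cycle 1 → 0 → 1: weight = 12, length = 2, mean = 12/2 ≈ 6.000
Minimum mean = 3.000, attained e.g. along the cycle 0 → 0 with weight 3 and length 1. So λ(A) = 3/1 = 3.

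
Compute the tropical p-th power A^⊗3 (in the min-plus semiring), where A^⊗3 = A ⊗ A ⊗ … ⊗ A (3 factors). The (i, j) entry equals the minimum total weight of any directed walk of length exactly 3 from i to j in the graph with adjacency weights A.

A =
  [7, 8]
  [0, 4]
A^⊗3 =
  [12, 16]
  [8, 12]

Each entry (A^⊗3)_ij equals the minimum over all length-3 walks i = v_0 → v_1 → … → v_3 = j of Σ_t A[v_t][v_{t+1}]. For example, for (i, j) = (0, 1) we minimise over 4 possible intermediate vertex sequences; the minimum is 16, attained along the walk 0 → 1 → 0 → 1.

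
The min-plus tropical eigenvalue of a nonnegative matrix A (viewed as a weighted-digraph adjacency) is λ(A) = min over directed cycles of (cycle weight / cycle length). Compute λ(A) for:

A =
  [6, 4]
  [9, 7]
λ(A) = 6

Enumerate directed cycles and compute their means (weight / length). Sample:
  cycle 0 → 0: weight = 6, length = 1, mean = 6/1 ≈ 6.000
  cycle 1 → 1: weight = 7, length = 1, mean = 7/1 ≈ 7.000
  cycle 0 → 1 → 0: weight = 13, length = 2, mean = 13/2 ≈ 6.500
  cycle 1 → 0 → 1: weight = 13, length = 2, mean = 13/2 ≈ 6.500
Minimum mean = 6.000, attained e.g. along the cycle 0 → 0 with weight 6 and length 1. So λ(A) = 6/1 = 6.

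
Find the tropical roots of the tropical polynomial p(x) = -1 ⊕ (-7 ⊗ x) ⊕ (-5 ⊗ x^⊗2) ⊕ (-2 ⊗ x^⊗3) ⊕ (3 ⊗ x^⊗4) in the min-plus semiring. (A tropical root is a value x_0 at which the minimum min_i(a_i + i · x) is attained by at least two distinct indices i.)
Roots: {-5, -3, -2, 6}

Each tropical root is a break point of the lower envelope of the lines y = a_i + i · x (there are 5 lines, with slopes 0, 1, ..., 4). Only the lines that attain the minimum somewhere contribute to roots; other lines are dominated. Here the surviving (envelope) indices are i = 4, i = 3, i = 2, i = 1, i = 0.
Intersections between consecutive envelope lines give the roots: for adjacent envelope indices i < j the intersection is x = (a_i − a_j) / (j − i). Reading off the sorted break points: {-5, -3, -2, 6}.
Verification: at each break x_0, at least two indices attain the minimum of min_i(a_i + i · x_0).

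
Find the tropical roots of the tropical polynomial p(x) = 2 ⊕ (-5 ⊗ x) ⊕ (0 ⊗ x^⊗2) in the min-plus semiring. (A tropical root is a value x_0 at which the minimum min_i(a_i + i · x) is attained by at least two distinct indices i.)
Roots: {-5, 7}

Each tropical root is a break point of the lower envelope of the lines y = a_i + i · x (there are 3 lines, with slopes 0, 1, ..., 2). Only the lines that attain the minimum somewhere contribute to roots; other lines are dominated. Here the surviving (envelope) indices are i = 2, i = 1, i = 0.
Intersections between consecutive envelope lines give the roots: for adjacent envelope indices i < j the intersection is x = (a_i − a_j) / (j − i). Reading off the sorted break points: {-5, 7}.
Verification: at each break x_0, at least two indices attain the minimum of min_i(a_i + i · x_0).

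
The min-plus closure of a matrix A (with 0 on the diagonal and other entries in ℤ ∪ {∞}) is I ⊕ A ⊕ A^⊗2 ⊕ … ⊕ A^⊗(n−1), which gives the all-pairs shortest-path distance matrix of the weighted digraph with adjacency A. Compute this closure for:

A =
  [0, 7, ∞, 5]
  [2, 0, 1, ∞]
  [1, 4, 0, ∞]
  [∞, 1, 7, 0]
Closure =
  [0, 6, 7, 5]
  [2, 0, 1, 7]
  [1, 4, 0, 6]
  [3, 1, 2, 0]

This is the Floyd-Warshall all-pairs shortest-path computation. For each intermediate vertex k = 0, 1, …, 3, update dist[i][j] ← min(dist[i][j], dist[i][k] + dist[k][j]). The final matrix gives, for each (i, j), the minimum total weight of any directed path from i to j (possibly empty when i = j).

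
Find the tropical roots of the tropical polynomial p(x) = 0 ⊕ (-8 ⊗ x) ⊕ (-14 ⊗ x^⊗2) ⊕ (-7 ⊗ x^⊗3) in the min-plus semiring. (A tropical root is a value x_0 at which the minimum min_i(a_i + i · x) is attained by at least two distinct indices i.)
Roots: {-7, 6, 8}

Each tropical root is a break point of the lower envelope of the lines y = a_i + i · x (there are 4 lines, with slopes 0, 1, ..., 3). Only the lines that attain the minimum somewhere contribute to roots; other lines are dominated. Here the surviving (envelope) indices are i = 3, i = 2, i = 1, i = 0.
Intersections between consecutive envelope lines give the roots: for adjacent envelope indices i < j the intersection is x = (a_i − a_j) / (j − i). Reading off the sorted break points: {-7, 6, 8}.
Verification: at each break x_0, at least two indices attain the minimum of min_i(a_i + i · x_0).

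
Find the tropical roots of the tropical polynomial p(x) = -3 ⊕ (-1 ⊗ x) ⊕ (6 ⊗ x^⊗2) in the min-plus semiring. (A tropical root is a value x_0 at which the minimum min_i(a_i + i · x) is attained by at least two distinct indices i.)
Roots: {-7, -2}

Each tropical root is a break point of the lower envelope of the lines y = a_i + i · x (there are 3 lines, with slopes 0, 1, ..., 2). Only the lines that attain the minimum somewhere contribute to roots; other lines are dominated. Here the surviving (envelope) indices are i = 2, i = 1, i = 0.
Intersections between consecutive envelope lines give the roots: for adjacent envelope indices i < j the intersection is x = (a_i − a_j) / (j − i). Reading off the sorted break points: {-7, -2}.
Verification: at each break x_0, at least two indices attain the minimum of min_i(a_i + i · x_0).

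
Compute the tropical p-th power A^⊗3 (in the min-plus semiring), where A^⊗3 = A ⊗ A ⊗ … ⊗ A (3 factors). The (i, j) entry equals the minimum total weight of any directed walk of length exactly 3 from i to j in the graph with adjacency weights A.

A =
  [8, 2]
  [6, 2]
A^⊗3 =
  [10, 6]
  [10, 6]

Each entry (A^⊗3)_ij equals the minimum over all length-3 walks i = v_0 → v_1 → … → v_3 = j of Σ_t A[v_t][v_{t+1}]. For example, for (i, j) = (0, 1) we minimise over 4 possible intermediate vertex sequences; the minimum is 6, attained along the walk 0 → 1 → 1 → 1.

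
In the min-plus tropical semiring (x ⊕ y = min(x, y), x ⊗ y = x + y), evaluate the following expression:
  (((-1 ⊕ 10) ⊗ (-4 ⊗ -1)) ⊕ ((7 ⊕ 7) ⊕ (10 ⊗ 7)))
(((-1 ⊕ 10) ⊗ (-4 ⊗ -1)) ⊕ ((7 ⊕ 7) ⊕ (10 ⊗ 7))) = -6

Expand innermost to outermost. Recall ⊕ takes the minimum of its arguments and ⊗ takes their sum. Working out the expression (((-1 ⊕ 10) ⊗ (-4 ⊗ -1)) ⊕ ((7 ⊕ 7) ⊕ (10 ⊗ 7))) gives -6.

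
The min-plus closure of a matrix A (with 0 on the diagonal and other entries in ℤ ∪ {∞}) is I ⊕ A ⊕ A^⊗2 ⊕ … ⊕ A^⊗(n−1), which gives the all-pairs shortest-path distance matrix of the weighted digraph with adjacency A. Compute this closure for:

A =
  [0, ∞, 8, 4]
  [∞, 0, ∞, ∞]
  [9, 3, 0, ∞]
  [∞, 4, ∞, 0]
Closure =
  [0, 8, 8, 4]
  [∞, 0, ∞, ∞]
  [9, 3, 0, 13]
  [∞, 4, ∞, 0]

This is the Floyd-Warshall all-pairs shortest-path computation. For each intermediate vertex k = 0, 1, …, 3, update dist[i][j] ← min(dist[i][j], dist[i][k] + dist[k][j]). The final matrix gives, for each (i, j), the minimum total weight of any directed path from i to j (possibly empty when i = j).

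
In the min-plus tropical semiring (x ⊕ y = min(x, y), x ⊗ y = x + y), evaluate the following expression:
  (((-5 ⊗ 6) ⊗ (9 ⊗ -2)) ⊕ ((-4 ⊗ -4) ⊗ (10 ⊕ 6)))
(((-5 ⊗ 6) ⊗ (9 ⊗ -2)) ⊕ ((-4 ⊗ -4) ⊗ (10 ⊕ 6))) = -2

Expand innermost to outermost. Recall ⊕ takes the minimum of its arguments and ⊗ takes their sum. Working out the expression (((-5 ⊗ 6) ⊗ (9 ⊗ -2)) ⊕ ((-4 ⊗ -4) ⊗ (10 ⊕ 6))) gives -2.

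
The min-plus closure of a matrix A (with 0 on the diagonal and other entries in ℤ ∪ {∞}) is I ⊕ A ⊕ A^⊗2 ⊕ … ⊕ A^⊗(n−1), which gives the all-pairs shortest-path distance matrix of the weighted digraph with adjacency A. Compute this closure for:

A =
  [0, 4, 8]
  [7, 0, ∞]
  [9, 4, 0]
Closure =
  [0, 4, 8]
  [7, 0, 15]
  [9, 4, 0]

This is the Floyd-Warshall all-pairs shortest-path computation. For each intermediate vertex k = 0, 1, …, 2, update dist[i][j] ← min(dist[i][j], dist[i][k] + dist[k][j]). The final matrix gives, for each (i, j), the minimum total weight of any directed path from i to j (possibly empty when i = j).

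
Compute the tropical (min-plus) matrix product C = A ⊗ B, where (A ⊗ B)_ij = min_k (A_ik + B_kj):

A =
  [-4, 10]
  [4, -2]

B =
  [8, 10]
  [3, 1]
A ⊗ B =
  [4, 6]
  [1, -1]

Apply the min-plus product entry-by-entry:
  C[0][0] = min over k of (A[0][0] + B[0][0] = -4 + 8 = 4, A[0][1] + B[1][0] = 10 + 3 = 13) = 4 (attained at k = 0)
  C[0][1] = min over k of (A[0][0] + B[0][1] = -4 + 10 = 6, A[0][1] + B[1][1] = 10 + 1 = 11) = 6 (attained at k = 0)
  C[1][0] = min over k of (A[1][0] + B[0][0] = 4 + 8 = 12, A[1][1] + B[1][0] = -2 + 3 = 1) = 1 (attained at k = 1)
  C[1][1] = min over k of (A[1][0] + B[0][1] = 4 + 10 = 14, A[1][1] + B[1][1] = -2 + 1 = -1) = -1 (attained at k = 1)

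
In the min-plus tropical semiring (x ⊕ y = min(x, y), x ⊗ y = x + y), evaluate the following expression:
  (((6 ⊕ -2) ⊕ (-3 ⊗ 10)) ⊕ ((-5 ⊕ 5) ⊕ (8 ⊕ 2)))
(((6 ⊕ -2) ⊕ (-3 ⊗ 10)) ⊕ ((-5 ⊕ 5) ⊕ (8 ⊕ 2))) = -5

Expand innermost to outermost. Recall ⊕ takes the minimum of its arguments and ⊗ takes their sum. Working out the expression (((6 ⊕ -2) ⊕ (-3 ⊗ 10)) ⊕ ((-5 ⊕ 5) ⊕ (8 ⊕ 2))) gives -5.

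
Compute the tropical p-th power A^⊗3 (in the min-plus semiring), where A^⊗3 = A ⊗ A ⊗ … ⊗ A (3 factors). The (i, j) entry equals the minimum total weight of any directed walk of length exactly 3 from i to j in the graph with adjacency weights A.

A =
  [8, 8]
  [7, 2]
A^⊗3 =
  [17, 12]
  [11, 6]

Each entry (A^⊗3)_ij equals the minimum over all length-3 walks i = v_0 → v_1 → … → v_3 = j of Σ_t A[v_t][v_{t+1}]. For example, for (i, j) = (0, 1) we minimise over 4 possible intermediate vertex sequences; the minimum is 12, attained along the walk 0 → 1 → 1 → 1.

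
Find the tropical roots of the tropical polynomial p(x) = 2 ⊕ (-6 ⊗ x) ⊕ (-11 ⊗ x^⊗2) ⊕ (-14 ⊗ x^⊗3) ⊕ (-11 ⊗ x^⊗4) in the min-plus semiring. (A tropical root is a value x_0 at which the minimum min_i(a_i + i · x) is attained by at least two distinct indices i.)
Roots: {-3, 3, 5, 8}

Each tropical root is a break point of the lower envelope of the lines y = a_i + i · x (there are 5 lines, with slopes 0, 1, ..., 4). Only the lines that attain the minimum somewhere contribute to roots; other lines are dominated. Here the surviving (envelope) indices are i = 4, i = 3, i = 2, i = 1, i = 0.
Intersections between consecutive envelope lines give the roots: for adjacent envelope indices i < j the intersection is x = (a_i − a_j) / (j − i). Reading off the sorted break points: {-3, 3, 5, 8}.
Verification: at each break x_0, at least two indices attain the minimum of min_i(a_i + i · x_0).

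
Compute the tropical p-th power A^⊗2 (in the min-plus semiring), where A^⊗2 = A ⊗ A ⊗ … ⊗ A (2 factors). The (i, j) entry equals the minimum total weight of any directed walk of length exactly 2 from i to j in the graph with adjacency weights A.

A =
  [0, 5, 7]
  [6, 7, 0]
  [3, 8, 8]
A^⊗2 =
  [0, 5, 5]
  [3, 8, 7]
  [3, 8, 8]

Each entry (A^⊗2)_ij equals the minimum over all length-2 walks i = v_0 → v_1 → … → v_2 = j of Σ_t A[v_t][v_{t+1}]. For example, for (i, j) = (0, 2) we minimise over 3 possible intermediate vertex sequences; the minimum is 5, attained along the walk 0 → 1 → 2.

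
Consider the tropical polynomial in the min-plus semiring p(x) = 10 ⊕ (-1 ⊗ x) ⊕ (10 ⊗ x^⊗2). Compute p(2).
p(2) = 1

A tropical monomial a ⊗ x^⊗i evaluates to a + i · x. Evaluating each term at x = 2:
  Term 0 contributes 10 + 0 · 2 = 10
  Term 1 contributes -1 + 1 · 2 = 1
  Term 2 contributes 10 + 2 · 2 = 14
p(2) = ⊕ of these = min[10, 1, 14] = 1.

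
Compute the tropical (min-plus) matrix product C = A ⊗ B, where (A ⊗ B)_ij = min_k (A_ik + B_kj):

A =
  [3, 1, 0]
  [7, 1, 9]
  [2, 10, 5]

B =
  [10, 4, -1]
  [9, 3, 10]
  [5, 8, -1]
A ⊗ B =
  [5, 4, -1]
  [10, 4, 6]
  [10, 6, 1]

Apply the min-plus product entry-by-entry:
  C[0][0] = min over k of (A[0][0] + B[0][0] = 3 + 10 = 13, A[0][1] + B[1][0] = 1 + 9 = 10, A[0][2] + B[2][0] = 0 + 5 = 5) = 5 (attained at k = 2)
  C[0][1] = min over k of (A[0][0] + B[0][1] = 3 + 4 = 7, A[0][1] + B[1][1] = 1 + 3 = 4, A[0][2] + B[2][1] = 0 + 8 = 8) = 4 (attained at k = 1)
  C[0][2] = min over k of (A[0][0] + B[0][2] = 3 + -1 = 2, A[0][1] + B[1][2] = 1 + 10 = 11, A[0][2] + B[2][2] = 0 + -1 = -1) = -1 (attained at k = 2)
  C[1][0] = min over k of (A[1][0] + B[0][0] = 7 + 10 = 17, A[1][1] + B[1][0] = 1 + 9 = 10, A[1][2] + B[2][0] = 9 + 5 = 14) = 10 (attained at k = 1)
  C[1][1] = min over k of (A[1][0] + B[0][1] = 7 + 4 = 11, A[1][1] + B[1][1] = 1 + 3 = 4, A[1][2] + B[2][1] = 9 + 8 = 17) = 4 (attained at k = 1)
  C[1][2] = min over k of (A[1][0] + B[0][2] = 7 + -1 = 6, A[1][1] + B[1][2] = 1 + 10 = 11, A[1][2] + B[2][2] = 9 + -1 = 8) = 6 (attained at k = 0)
  C[2][0] = min over k of (A[2][0] + B[0][0] = 2 + 10 = 12, A[2][1] + B[1][0] = 10 + 9 = 19, A[2][2] + B[2][0] = 5 + 5 = 10) = 10 (attained at k = 2)
  C[2][1] = min over k of (A[2][0] + B[0][1] = 2 + 4 = 6, A[2][1] + B[1][1] = 10 + 3 = 13, A[2][2] + B[2][1] = 5 + 8 = 13) = 6 (attained at k = 0)
  C[2][2] = min over k of (A[2][0] + B[0][2] = 2 + -1 = 1, A[2][1] + B[1][2] = 10 + 10 = 20, A[2][2] + B[2][2] = 5 + -1 = 4) = 1 (attained at k = 0)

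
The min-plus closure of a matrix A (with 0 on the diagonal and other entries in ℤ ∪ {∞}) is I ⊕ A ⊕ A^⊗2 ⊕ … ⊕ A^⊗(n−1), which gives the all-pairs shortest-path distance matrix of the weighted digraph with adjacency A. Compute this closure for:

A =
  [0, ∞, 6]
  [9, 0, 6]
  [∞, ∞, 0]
Closure =
  [0, ∞, 6]
  [9, 0, 6]
  [∞, ∞, 0]

This is the Floyd-Warshall all-pairs shortest-path computation. For each intermediate vertex k = 0, 1, …, 2, update dist[i][j] ← min(dist[i][j], dist[i][k] + dist[k][j]). The final matrix gives, for each (i, j), the minimum total weight of any directed path from i to j (possibly empty when i = j).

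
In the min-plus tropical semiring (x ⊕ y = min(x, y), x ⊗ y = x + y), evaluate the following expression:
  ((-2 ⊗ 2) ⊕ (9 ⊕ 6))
((-2 ⊗ 2) ⊕ (9 ⊕ 6)) = 0

Expand innermost to outermost. Recall ⊕ takes the minimum of its arguments and ⊗ takes their sum. Working out the expression ((-2 ⊗ 2) ⊕ (9 ⊕ 6)) gives 0.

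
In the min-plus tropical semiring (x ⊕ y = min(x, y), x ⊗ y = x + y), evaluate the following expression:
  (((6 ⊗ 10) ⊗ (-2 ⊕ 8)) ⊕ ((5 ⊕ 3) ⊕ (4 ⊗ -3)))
(((6 ⊗ 10) ⊗ (-2 ⊕ 8)) ⊕ ((5 ⊕ 3) ⊕ (4 ⊗ -3))) = 1

Expand innermost to outermost. Recall ⊕ takes the minimum of its arguments and ⊗ takes their sum. Working out the expression (((6 ⊗ 10) ⊗ (-2 ⊕ 8)) ⊕ ((5 ⊕ 3) ⊕ (4 ⊗ -3))) gives 1.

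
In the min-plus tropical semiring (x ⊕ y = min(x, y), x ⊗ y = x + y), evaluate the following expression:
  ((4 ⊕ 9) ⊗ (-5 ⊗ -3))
((4 ⊕ 9) ⊗ (-5 ⊗ -3)) = -4

Expand innermost to outermost. Recall ⊕ takes the minimum of its arguments and ⊗ takes their sum. Working out the expression ((4 ⊕ 9) ⊗ (-5 ⊗ -3)) gives -4.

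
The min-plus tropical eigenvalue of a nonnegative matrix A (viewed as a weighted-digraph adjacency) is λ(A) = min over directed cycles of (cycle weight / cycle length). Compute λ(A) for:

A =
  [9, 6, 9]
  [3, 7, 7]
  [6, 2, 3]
λ(A) = 3

Enumerate directed cycles and compute their means (weight / length). Sample:
  cycle 0 → 0: weight = 9, length = 1, mean = 9/1 ≈ 9.000
  cycle 1 → 1: weight = 7, length = 1, mean = 7/1 ≈ 7.000
  cycle 2 → 2: weight = 3, length = 1, mean = 3/1 ≈ 3.000
  cycle 0 → 1 → 0: weight = 9, length = 2, mean = 9/2 ≈ 4.500
  cycle 0 → 2 → 0: weight = 15, length = 2, mean = 15/2 ≈ 7.500
  cycle 1 → 0 → 1: weight = 9, length = 2, mean = 9/2 ≈ 4.500
Minimum mean = 3.000, attained e.g. along the cycle 2 → 2 with weight 3 and length 1. So λ(A) = 3/1 = 3.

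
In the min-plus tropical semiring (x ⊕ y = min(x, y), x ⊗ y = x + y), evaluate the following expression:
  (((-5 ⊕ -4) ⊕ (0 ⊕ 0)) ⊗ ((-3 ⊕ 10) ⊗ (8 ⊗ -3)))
(((-5 ⊕ -4) ⊕ (0 ⊕ 0)) ⊗ ((-3 ⊕ 10) ⊗ (8 ⊗ -3))) = -3

Expand innermost to outermost. Recall ⊕ takes the minimum of its arguments and ⊗ takes their sum. Working out the expression (((-5 ⊕ -4) ⊕ (0 ⊕ 0)) ⊗ ((-3 ⊕ 10) ⊗ (8 ⊗ -3))) gives -3.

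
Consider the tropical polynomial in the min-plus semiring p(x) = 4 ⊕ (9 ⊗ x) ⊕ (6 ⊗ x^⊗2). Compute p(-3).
p(-3) = 0

A tropical monomial a ⊗ x^⊗i evaluates to a + i · x. Evaluating each term at x = -3:
  Term 0 contributes 4 + 0 · -3 = 4
  Term 1 contributes 9 + 1 · -3 = 6
  Term 2 contributes 6 + 2 · -3 = 0
p(-3) = ⊕ of these = min[4, 6, 0] = 0.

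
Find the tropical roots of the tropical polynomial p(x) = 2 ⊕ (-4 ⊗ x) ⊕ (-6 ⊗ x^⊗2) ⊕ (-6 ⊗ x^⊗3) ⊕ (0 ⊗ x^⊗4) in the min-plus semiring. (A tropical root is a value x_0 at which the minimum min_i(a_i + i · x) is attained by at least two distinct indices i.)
Roots: {-6, 0, 2, 6}

Each tropical root is a break point of the lower envelope of the lines y = a_i + i · x (there are 5 lines, with slopes 0, 1, ..., 4). Only the lines that attain the minimum somewhere contribute to roots; other lines are dominated. Here the surviving (envelope) indices are i = 4, i = 3, i = 2, i = 1, i = 0.
Intersections between consecutive envelope lines give the roots: for adjacent envelope indices i < j the intersection is x = (a_i − a_j) / (j − i). Reading off the sorted break points: {-6, 0, 2, 6}.
Verification: at each break x_0, at least two indices attain the minimum of min_i(a_i + i · x_0).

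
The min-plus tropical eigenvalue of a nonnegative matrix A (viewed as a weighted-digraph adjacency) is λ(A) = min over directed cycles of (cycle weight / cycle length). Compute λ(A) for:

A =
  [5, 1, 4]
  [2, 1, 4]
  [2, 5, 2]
λ(A) = 1

Enumerate directed cycles and compute their means (weight / length). Sample:
  cycle 0 → 0: weight = 5, length = 1, mean = 5/1 ≈ 5.000
  cycle 1 → 1: weight = 1, length = 1, mean = 1/1 ≈ 1.000
  cycle 2 → 2: weight = 2, length = 1, mean = 2/1 ≈ 2.000
  cycle 0 → 1 → 0: weight = 3, length = 2, mean = 3/2 ≈ 1.500
  cycle 0 → 2 → 0: weight = 6, length = 2, mean = 6/2 ≈ 3.000
  cycle 1 → 0 → 1: weight = 3, length = 2, mean = 3/2 ≈ 1.500
Minimum mean = 1.000, attained e.g. along the cycle 1 → 1 with weight 1 and length 1. So λ(A) = 1/1 = 1.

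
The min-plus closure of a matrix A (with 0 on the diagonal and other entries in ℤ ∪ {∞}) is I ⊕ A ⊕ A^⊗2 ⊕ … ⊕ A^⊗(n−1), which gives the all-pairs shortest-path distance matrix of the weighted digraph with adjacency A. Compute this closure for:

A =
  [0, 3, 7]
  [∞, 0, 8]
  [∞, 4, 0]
Closure =
  [0, 3, 7]
  [∞, 0, 8]
  [∞, 4, 0]

This is the Floyd-Warshall all-pairs shortest-path computation. For each intermediate vertex k = 0, 1, …, 2, update dist[i][j] ← min(dist[i][j], dist[i][k] + dist[k][j]). The final matrix gives, for each (i, j), the minimum total weight of any directed path from i to j (possibly empty when i = j).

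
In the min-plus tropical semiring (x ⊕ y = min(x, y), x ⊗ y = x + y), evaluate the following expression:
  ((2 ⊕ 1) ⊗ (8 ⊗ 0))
((2 ⊕ 1) ⊗ (8 ⊗ 0)) = 9

Expand innermost to outermost. Recall ⊕ takes the minimum of its arguments and ⊗ takes their sum. Working out the expression ((2 ⊕ 1) ⊗ (8 ⊗ 0)) gives 9.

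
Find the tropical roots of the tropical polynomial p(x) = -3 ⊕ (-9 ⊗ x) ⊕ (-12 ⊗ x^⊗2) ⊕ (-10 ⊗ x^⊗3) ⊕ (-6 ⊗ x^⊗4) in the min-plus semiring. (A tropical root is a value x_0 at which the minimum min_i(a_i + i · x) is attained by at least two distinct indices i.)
Roots: {-4, -2, 3, 6}

Each tropical root is a break point of the lower envelope of the lines y = a_i + i · x (there are 5 lines, with slopes 0, 1, ..., 4). Only the lines that attain the minimum somewhere contribute to roots; other lines are dominated. Here the surviving (envelope) indices are i = 4, i = 3, i = 2, i = 1, i = 0.
Intersections between consecutive envelope lines give the roots: for adjacent envelope indices i < j the intersection is x = (a_i − a_j) / (j − i). Reading off the sorted break points: {-4, -2, 3, 6}.
Verification: at each break x_0, at least two indices attain the minimum of min_i(a_i + i · x_0).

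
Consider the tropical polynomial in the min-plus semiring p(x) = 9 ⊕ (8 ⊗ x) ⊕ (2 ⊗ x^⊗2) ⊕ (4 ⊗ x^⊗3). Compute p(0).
p(0) = 2

A tropical monomial a ⊗ x^⊗i evaluates to a + i · x. Evaluating each term at x = 0:
  Term 0 contributes 9 + 0 · 0 = 9
  Term 1 contributes 8 + 1 · 0 = 8
  Term 2 contributes 2 + 2 · 0 = 2
  Term 3 contributes 4 + 3 · 0 = 4
p(0) = ⊕ of these = min[9, 8, 2, 4] = 2.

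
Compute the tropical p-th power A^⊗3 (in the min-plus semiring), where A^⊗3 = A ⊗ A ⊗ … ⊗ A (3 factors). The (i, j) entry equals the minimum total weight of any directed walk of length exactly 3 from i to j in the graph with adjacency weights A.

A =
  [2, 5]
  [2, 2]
A^⊗3 =
  [6, 9]
  [6, 6]

Each entry (A^⊗3)_ij equals the minimum over all length-3 walks i = v_0 → v_1 → … → v_3 = j of Σ_t A[v_t][v_{t+1}]. For example, for (i, j) = (0, 1) we minimise over 4 possible intermediate vertex sequences; the minimum is 9, attained along the walk 0 → 0 → 0 → 1.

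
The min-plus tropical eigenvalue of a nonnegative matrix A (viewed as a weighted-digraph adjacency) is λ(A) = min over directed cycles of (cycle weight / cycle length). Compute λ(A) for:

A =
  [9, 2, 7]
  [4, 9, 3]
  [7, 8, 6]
λ(A) = 3

Enumerate directed cycles and compute their means (weight / length). Sample:
  cycle 0 → 0: weight = 9, length = 1, mean = 9/1 ≈ 9.000
  cycle 1 → 1: weight = 9, length = 1, mean = 9/1 ≈ 9.000
  cycle 2 → 2: weight = 6, length = 1, mean = 6/1 ≈ 6.000
  cycle 0 → 1 → 0: weight = 6, length = 2, mean = 6/2 ≈ 3.000
  cycle 0 → 2 → 0: weight = 14, length = 2, mean = 14/2 ≈ 7.000
  cycle 1 → 0 → 1: weight = 6, length = 2, mean = 6/2 ≈ 3.000
Minimum mean = 3.000, attained e.g. along the cycle 0 → 1 → 0 with weight 6 and length 2. So λ(A) = 6/2 = 3.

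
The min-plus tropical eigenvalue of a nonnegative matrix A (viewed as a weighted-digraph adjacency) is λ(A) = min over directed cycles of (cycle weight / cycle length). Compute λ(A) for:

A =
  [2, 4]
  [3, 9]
λ(A) = 2

Enumerate directed cycles and compute their means (weight / length). Sample:
  cycle 0 → 0: weight = 2, length = 1, mean = 2/1 ≈ 2.000
  cycle 1 → 1: weight = 9, length = 1, mean = 9/1 ≈ 9.000
  cycle 0 → 1 → 0: weight = 7, length = 2, mean = 7/2 ≈ 3.500
  cycle 1 → 0 → 1: weight = 7, length = 2, mean = 7/2 ≈ 3.500
Minimum mean = 2.000, attained e.g. along the cycle 0 → 0 with weight 2 and length 1. So λ(A) = 2/1 = 2.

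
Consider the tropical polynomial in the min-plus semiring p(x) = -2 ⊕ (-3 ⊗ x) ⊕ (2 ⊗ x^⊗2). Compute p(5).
p(5) = -2

A tropical monomial a ⊗ x^⊗i evaluates to a + i · x. Evaluating each term at x = 5:
  Term 0 contributes -2 + 0 · 5 = -2
  Term 1 contributes -3 + 1 · 5 = 2
  Term 2 contributes 2 + 2 · 5 = 12
p(5) = ⊕ of these = min[-2, 2, 12] = -2.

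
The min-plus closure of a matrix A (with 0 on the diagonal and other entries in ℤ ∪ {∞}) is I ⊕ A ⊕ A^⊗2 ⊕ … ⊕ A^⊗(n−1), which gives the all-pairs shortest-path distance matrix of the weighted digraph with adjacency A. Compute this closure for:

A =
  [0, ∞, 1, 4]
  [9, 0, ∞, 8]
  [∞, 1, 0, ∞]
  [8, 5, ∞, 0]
Closure =
  [0, 2, 1, 4]
  [9, 0, 10, 8]
  [10, 1, 0, 9]
  [8, 5, 9, 0]

This is the Floyd-Warshall all-pairs shortest-path computation. For each intermediate vertex k = 0, 1, …, 3, update dist[i][j] ← min(dist[i][j], dist[i][k] + dist[k][j]). The final matrix gives, for each (i, j), the minimum total weight of any directed path from i to j (possibly empty when i = j).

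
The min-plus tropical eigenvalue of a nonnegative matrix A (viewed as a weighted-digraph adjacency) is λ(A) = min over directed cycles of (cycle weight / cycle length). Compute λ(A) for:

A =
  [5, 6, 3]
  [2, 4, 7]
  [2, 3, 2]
λ(A) = 2

Enumerate directed cycles and compute their means (weight / length). Sample:
  cycle 0 → 0: weight = 5, length = 1, mean = 5/1 ≈ 5.000
  cycle 1 → 1: weight = 4, length = 1, mean = 4/1 ≈ 4.000
  cycle 2 → 2: weight = 2, length = 1, mean = 2/1 ≈ 2.000
  cycle 0 → 1 → 0: weight = 8, length = 2, mean = 8/2 ≈ 4.000
  cycle 0 → 2 → 0: weight = 5, length = 2, mean = 5/2 ≈ 2.500
  cycle 1 → 0 → 1: weight = 8, length = 2, mean = 8/2 ≈ 4.000
Minimum mean = 2.000, attained e.g. along the cycle 2 → 2 with weight 2 and length 1. So λ(A) = 2/1 = 2.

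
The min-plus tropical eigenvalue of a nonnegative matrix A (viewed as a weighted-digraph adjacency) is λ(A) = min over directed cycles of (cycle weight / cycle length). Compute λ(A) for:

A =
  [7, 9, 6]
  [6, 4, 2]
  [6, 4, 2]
λ(A) = 2

Enumerate directed cycles and compute their means (weight / length). Sample:
  cycle 0 → 0: weight = 7, length = 1, mean = 7/1 ≈ 7.000
  cycle 1 → 1: weight = 4, length = 1, mean = 4/1 ≈ 4.000
  cycle 2 → 2: weight = 2, length = 1, mean = 2/1 ≈ 2.000
  cycle 0 → 1 → 0: weight = 15, length = 2, mean = 15/2 ≈ 7.500
  cycle 0 → 2 → 0: weight = 12, length = 2, mean = 12/2 ≈ 6.000
  cycle 1 → 0 → 1: weight = 15, length = 2, mean = 15/2 ≈ 7.500
Minimum mean = 2.000, attained e.g. along the cycle 2 → 2 with weight 2 and length 1. So λ(A) = 2/1 = 2.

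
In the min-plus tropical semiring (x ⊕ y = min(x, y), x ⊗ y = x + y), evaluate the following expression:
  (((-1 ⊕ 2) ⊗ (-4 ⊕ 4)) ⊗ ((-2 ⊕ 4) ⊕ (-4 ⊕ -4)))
(((-1 ⊕ 2) ⊗ (-4 ⊕ 4)) ⊗ ((-2 ⊕ 4) ⊕ (-4 ⊕ -4))) = -9

Expand innermost to outermost. Recall ⊕ takes the minimum of its arguments and ⊗ takes their sum. Working out the expression (((-1 ⊕ 2) ⊗ (-4 ⊕ 4)) ⊗ ((-2 ⊕ 4) ⊕ (-4 ⊕ -4))) gives -9.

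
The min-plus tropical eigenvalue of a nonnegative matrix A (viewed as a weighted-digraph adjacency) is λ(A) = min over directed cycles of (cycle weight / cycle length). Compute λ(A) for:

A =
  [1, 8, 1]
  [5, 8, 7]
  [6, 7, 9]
λ(A) = 1

Enumerate directed cycles and compute their means (weight / length). Sample:
  cycle 0 → 0: weight = 1, length = 1, mean = 1/1 ≈ 1.000
  cycle 1 → 1: weight = 8, length = 1, mean = 8/1 ≈ 8.000
  cycle 2 → 2: weight = 9, length = 1, mean = 9/1 ≈ 9.000
  cycle 0 → 1 → 0: weight = 13, length = 2, mean = 13/2 ≈ 6.500
  cycle 0 → 2 → 0: weight = 7, length = 2, mean = 7/2 ≈ 3.500
  cycle 1 → 0 → 1: weight = 13, length = 2, mean = 13/2 ≈ 6.500
Minimum mean = 1.000, attained e.g. along the cycle 0 → 0 with weight 1 and length 1. So λ(A) = 1/1 = 1.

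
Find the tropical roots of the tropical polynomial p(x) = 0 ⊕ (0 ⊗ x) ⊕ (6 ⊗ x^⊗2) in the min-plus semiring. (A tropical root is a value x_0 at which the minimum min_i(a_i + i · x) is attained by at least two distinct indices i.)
Roots: {-6, 0}

Each tropical root is a break point of the lower envelope of the lines y = a_i + i · x (there are 3 lines, with slopes 0, 1, ..., 2). Only the lines that attain the minimum somewhere contribute to roots; other lines are dominated. Here the surviving (envelope) indices are i = 2, i = 1, i = 0.
Intersections between consecutive envelope lines give the roots: for adjacent envelope indices i < j the intersection is x = (a_i − a_j) / (j − i). Reading off the sorted break points: {-6, 0}.
Verification: at each break x_0, at least two indices attain the minimum of min_i(a_i + i · x_0).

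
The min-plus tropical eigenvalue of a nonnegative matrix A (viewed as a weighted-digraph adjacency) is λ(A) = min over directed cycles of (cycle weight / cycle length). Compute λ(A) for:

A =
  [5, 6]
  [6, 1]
λ(A) = 1

Enumerate directed cycles and compute their means (weight / length). Sample:
  cycle 0 → 0: weight = 5, length = 1, mean = 5/1 ≈ 5.000
  cycle 1 → 1: weight = 1, length = 1, mean = 1/1 ≈ 1.000
  cycle 0 → 1 → 0: weight = 12, length = 2, mean = 12/2 ≈ 6.000
  cycle 1 → 0 → 1: weight = 12, length = 2, mean = 12/2 ≈ 6.000
Minimum mean = 1.000, attained e.g. along the cycle 1 → 1 with weight 1 and length 1. So λ(A) = 1/1 = 1.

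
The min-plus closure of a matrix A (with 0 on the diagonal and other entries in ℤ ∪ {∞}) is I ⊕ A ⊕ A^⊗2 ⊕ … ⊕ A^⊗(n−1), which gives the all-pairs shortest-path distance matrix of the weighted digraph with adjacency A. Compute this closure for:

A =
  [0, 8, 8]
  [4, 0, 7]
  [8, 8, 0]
Closure =
  [0, 8, 8]
  [4, 0, 7]
  [8, 8, 0]

This is the Floyd-Warshall all-pairs shortest-path computation. For each intermediate vertex k = 0, 1, …, 2, update dist[i][j] ← min(dist[i][j], dist[i][k] + dist[k][j]). The final matrix gives, for each (i, j), the minimum total weight of any directed path from i to j (possibly empty when i = j).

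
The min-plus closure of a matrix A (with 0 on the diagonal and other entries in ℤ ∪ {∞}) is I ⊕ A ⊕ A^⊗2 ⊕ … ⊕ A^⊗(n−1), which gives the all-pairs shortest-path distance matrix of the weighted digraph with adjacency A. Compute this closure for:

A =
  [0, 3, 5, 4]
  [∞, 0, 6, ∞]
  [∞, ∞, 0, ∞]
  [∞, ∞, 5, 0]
Closure =
  [0, 3, 5, 4]
  [∞, 0, 6, ∞]
  [∞, ∞, 0, ∞]
  [∞, ∞, 5, 0]

This is the Floyd-Warshall all-pairs shortest-path computation. For each intermediate vertex k = 0, 1, …, 3, update dist[i][j] ← min(dist[i][j], dist[i][k] + dist[k][j]). The final matrix gives, for each (i, j), the minimum total weight of any directed path from i to j (possibly empty when i = j).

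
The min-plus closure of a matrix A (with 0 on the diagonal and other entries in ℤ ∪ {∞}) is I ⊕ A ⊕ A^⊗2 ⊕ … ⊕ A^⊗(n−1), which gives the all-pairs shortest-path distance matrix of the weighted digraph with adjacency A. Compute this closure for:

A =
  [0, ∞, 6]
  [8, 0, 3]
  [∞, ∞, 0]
Closure =
  [0, ∞, 6]
  [8, 0, 3]
  [∞, ∞, 0]

This is the Floyd-Warshall all-pairs shortest-path computation. For each intermediate vertex k = 0, 1, …, 2, update dist[i][j] ← min(dist[i][j], dist[i][k] + dist[k][j]). The final matrix gives, for each (i, j), the minimum total weight of any directed path from i to j (possibly empty when i = j).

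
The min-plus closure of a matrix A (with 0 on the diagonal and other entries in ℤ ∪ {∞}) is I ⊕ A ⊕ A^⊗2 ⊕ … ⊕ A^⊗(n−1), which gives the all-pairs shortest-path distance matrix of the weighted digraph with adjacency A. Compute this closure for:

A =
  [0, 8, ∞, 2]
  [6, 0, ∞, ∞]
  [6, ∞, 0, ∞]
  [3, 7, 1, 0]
Closure =
  [0, 8, 3, 2]
  [6, 0, 9, 8]
  [6, 14, 0, 8]
  [3, 7, 1, 0]

This is the Floyd-Warshall all-pairs shortest-path computation. For each intermediate vertex k = 0, 1, …, 3, update dist[i][j] ← min(dist[i][j], dist[i][k] + dist[k][j]). The final matrix gives, for each (i, j), the minimum total weight of any directed path from i to j (possibly empty when i = j).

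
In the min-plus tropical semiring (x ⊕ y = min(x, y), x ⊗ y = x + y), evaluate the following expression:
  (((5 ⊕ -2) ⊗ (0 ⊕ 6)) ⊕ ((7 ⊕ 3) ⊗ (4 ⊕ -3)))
(((5 ⊕ -2) ⊗ (0 ⊕ 6)) ⊕ ((7 ⊕ 3) ⊗ (4 ⊕ -3))) = -2

Expand innermost to outermost. Recall ⊕ takes the minimum of its arguments and ⊗ takes their sum. Working out the expression (((5 ⊕ -2) ⊗ (0 ⊕ 6)) ⊕ ((7 ⊕ 3) ⊗ (4 ⊕ -3))) gives -2.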